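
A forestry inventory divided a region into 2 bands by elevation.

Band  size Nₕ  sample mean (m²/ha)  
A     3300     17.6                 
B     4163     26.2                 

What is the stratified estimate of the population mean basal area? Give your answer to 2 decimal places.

N = 7463; weights Wₕ = Nₕ/N = (0.4422, 0.5578).
x̄_st = Σ Wₕ·x̄ₕ = 0.4422·17.6 + 0.5578·26.2 ≈ 22.3972...
→ 22.40.

22.40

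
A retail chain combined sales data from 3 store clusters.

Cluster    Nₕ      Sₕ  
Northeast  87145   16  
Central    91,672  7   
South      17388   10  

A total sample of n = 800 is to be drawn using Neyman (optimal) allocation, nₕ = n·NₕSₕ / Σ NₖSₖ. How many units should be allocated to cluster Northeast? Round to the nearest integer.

Northeast: NₕSₕ = 87145·16 = 1394320
Central: NₕSₕ = 91672·7 = 641704
South: NₕSₕ = 17388·10 = 173880
Σ NₕSₕ = 2209904.
n_Northeast = 800·1394320/2209904 = 504.753... → 505.

505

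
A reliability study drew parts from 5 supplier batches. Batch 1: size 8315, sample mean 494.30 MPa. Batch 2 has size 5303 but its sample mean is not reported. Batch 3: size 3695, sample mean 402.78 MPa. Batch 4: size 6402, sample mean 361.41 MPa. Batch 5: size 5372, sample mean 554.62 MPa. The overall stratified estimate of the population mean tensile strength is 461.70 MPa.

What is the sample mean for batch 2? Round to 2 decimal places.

N = 8315 + 5303 + 3695 + 6402 + 5372 = 29087.
Overall total = μ·N = 461.70·29087 = 13429467.9.
Subtract the known strata: 8315·494.30 + 3695·402.78 + 6402·361.41 + 5372·554.62 = 10891542.06.
Remaining total for batch 2: 13429467.9 − 10891542.06 = 2537925.84.
Divide by its size: 2537925.84 / 5303 = 478.5830... → 478.58.

478.58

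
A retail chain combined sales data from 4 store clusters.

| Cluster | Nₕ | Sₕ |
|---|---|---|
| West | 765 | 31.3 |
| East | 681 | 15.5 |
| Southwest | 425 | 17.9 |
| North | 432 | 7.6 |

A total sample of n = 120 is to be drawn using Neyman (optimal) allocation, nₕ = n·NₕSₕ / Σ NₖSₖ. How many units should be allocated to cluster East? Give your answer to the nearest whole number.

28

Σ NₕSₕ = 765·31.3 + 681·15.5 + 425·17.9 + 432·7.6 = 45390.7.
Share for East: 10555.5/45390.7 = 0.23255.
n_East = 120 × 0.23255 = 27.906... → 28.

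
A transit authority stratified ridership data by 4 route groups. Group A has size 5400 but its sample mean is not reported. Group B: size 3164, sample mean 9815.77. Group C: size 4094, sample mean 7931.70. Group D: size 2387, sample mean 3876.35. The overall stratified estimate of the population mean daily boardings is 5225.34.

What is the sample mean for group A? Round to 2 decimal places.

1080.17

Σ Nₕx̄ₕ = N·μ, so 5400·x̄_A = 15045·5225.34 − (3164·9815.77 + 4094·7931.70 + 2387·3876.35).
= 78615240.3 − 72782323.53 = 5832916.77.
x̄_A = 5832916.77 / 5400 = 1080.1698... → 1080.17.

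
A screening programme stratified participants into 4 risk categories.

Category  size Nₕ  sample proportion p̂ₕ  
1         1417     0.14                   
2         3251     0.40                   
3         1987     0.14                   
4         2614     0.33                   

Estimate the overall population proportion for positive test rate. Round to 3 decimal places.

0.285

Wₕ = Nₕ/N with N = 9269: 0.1529, 0.3507, 0.2144, 0.2820.
p̂_st = 0.1529·0.14 + 0.3507·0.40 + 0.2144·0.14 + 0.2820·0.33 ≈ 0.28478... → 0.285.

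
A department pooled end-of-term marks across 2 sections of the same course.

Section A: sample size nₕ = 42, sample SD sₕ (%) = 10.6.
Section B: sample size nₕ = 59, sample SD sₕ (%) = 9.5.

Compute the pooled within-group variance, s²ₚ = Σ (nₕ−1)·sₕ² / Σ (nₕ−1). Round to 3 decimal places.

Degrees of freedom: 41 + 58 = 99.
Σ(nₕ−1)sₕ² = 41·112.36 + 58·90.25 = 9841.26.
s²ₚ = 9841.26 / 99 = 99.40667... → 99.407.

99.407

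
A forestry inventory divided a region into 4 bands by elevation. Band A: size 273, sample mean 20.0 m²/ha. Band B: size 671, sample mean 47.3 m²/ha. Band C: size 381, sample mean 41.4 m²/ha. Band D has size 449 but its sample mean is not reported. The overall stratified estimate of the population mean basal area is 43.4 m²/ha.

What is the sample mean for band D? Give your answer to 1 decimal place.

53.5

Σ Nₕx̄ₕ = N·μ, so 449·x̄_D = 1774·43.4 − (273·20.0 + 671·47.3 + 381·41.4).
= 76991.6 − 52971.7 = 24019.9.
x̄_D = 24019.9 / 449 = 53.496... → 53.5.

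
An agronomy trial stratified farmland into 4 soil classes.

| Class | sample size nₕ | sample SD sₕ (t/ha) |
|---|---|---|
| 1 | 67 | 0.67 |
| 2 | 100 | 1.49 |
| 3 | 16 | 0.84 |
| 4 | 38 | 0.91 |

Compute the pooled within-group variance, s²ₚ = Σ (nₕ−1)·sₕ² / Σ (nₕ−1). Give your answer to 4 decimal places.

1: (67−1)·0.67² = 66·0.4489 = 29.6274
2: (100−1)·1.49² = 99·2.2201 = 219.7899
3: (16−1)·0.84² = 15·0.7056 = 10.584
4: (38−1)·0.91² = 37·0.8281 = 30.6397
Numerator = 290.641; denominator = Σ(nₕ−1) = 217.
s²ₚ = 290.641/217 = 1.339359... → 1.3394.

1.3394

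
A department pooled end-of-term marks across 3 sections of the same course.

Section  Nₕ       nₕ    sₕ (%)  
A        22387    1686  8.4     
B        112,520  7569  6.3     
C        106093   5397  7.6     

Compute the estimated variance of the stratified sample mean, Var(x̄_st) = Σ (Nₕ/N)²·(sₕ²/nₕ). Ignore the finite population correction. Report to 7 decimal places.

N = 241000. Term for each stratum: Wₕ²sₕ²/nₕ.
Var(x̄_st) = 0.0003611260 + 0.0011430572 + 0.0020740257 = 0.0035782089 → 0.0035782.

0.0035782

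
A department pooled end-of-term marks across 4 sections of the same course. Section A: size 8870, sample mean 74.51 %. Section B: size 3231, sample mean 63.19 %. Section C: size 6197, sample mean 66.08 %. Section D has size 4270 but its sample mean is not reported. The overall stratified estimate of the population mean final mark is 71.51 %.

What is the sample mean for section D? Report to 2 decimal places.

N = 8870 + 3231 + 6197 + 4270 = 22568.
Overall total = μ·N = 71.51·22568 = 1613837.68.
Subtract the known strata: 8870·74.51 + 3231·63.19 + 6197·66.08 = 1274568.35.
Remaining total for section D: 1613837.68 − 1274568.35 = 339269.33.
Divide by its size: 339269.33 / 4270 = 79.4542... → 79.45.

79.45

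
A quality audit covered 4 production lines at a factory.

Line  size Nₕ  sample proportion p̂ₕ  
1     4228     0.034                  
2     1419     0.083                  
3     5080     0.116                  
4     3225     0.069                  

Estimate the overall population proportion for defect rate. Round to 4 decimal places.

0.0769

Wₕ = Nₕ/N with N = 13952: 0.3030, 0.1017, 0.3641, 0.2311.
p̂_st = 0.3030·0.034 + 0.1017·0.083 + 0.3641·0.116 + 0.2311·0.069 ≈ 0.076930... → 0.0769.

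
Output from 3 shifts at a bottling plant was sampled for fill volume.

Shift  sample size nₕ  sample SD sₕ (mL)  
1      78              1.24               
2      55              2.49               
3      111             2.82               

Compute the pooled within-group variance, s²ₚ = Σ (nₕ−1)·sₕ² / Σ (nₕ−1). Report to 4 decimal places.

5.5102

1: (78−1)·1.24² = 77·1.5376 = 118.3952
2: (55−1)·2.49² = 54·6.2001 = 334.8054
3: (111−1)·2.82² = 110·7.9524 = 874.764
Numerator = 1327.9646; denominator = Σ(nₕ−1) = 241.
s²ₚ = 1327.9646/241 = 5.510227... → 5.5102.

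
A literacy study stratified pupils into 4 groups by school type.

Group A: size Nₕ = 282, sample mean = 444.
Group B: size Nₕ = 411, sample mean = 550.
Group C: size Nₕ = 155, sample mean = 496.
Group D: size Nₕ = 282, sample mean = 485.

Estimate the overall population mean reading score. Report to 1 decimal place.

499.9

N = 1130; weights Wₕ = Nₕ/N = (0.2496, 0.3637, 0.1372, 0.2496).
x̄_st = Σ Wₕ·x̄ₕ = 0.2496·444 + 0.3637·550 + 0.1372·496 + 0.2496·485 ≈ 499.919...
→ 499.9.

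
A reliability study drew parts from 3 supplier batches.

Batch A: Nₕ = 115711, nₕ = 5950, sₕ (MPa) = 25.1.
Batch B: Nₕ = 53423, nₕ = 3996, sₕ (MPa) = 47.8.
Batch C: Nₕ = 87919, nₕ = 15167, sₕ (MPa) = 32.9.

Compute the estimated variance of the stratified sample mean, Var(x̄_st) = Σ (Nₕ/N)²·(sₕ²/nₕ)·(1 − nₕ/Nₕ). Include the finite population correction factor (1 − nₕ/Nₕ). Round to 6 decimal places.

0.050110

N = 257053. Term for each stratum: Wₕ²sₕ²/nₕ·(1−nₕ/Nₕ).
Var(x̄_st) = 0.020352034 + 0.022849541 + 0.006908352 = 0.050109927 → 0.050110.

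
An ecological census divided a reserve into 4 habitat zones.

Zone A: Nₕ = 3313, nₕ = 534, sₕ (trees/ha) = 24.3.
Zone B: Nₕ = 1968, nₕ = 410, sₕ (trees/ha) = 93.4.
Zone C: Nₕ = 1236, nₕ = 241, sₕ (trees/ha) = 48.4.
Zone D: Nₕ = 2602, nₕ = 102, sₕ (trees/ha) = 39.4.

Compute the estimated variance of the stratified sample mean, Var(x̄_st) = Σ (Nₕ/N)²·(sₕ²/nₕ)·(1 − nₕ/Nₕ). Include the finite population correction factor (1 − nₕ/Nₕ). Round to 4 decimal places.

2.2413

N = 9119. Term for each stratum: Wₕ²sₕ²/nₕ·(1−nₕ/Nₕ).
Var(x̄_st) = 0.1224297 + 0.7845272 + 0.1437543 + 1.1905432 = 2.2412544 → 2.2413.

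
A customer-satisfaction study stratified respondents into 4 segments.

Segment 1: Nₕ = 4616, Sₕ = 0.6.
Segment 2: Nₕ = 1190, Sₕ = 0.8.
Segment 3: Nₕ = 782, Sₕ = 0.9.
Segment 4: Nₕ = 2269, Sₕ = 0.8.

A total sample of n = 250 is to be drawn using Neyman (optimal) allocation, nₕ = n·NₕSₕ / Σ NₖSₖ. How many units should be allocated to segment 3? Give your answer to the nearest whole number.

Σ NₕSₕ = 4616·0.6 + 1190·0.8 + 782·0.9 + 2269·0.8 = 6240.6.
Share for 3: 703.8/6240.6 = 0.11278.
n_3 = 250 × 0.11278 = 28.194... → 28.

28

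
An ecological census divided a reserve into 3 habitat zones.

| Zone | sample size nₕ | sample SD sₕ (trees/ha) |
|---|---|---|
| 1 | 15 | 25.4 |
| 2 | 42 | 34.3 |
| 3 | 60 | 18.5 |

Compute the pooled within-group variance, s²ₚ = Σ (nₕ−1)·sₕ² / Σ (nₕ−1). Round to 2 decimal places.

1: (15−1)·25.4² = 14·645.16 = 9032.24
2: (42−1)·34.3² = 41·1176.49 = 48236.09
3: (60−1)·18.5² = 59·342.25 = 20192.75
Numerator = 77461.08; denominator = Σ(nₕ−1) = 114.
s²ₚ = 77461.08/114 = 679.4832... → 679.48.

679.48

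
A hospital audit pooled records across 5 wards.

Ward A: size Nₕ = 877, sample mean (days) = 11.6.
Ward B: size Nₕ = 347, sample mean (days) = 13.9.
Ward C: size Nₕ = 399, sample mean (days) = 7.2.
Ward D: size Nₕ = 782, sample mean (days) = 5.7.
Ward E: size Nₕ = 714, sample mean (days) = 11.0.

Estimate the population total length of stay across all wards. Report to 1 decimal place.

30180.7

Estimate total by summing Nₕ·x̄ₕ over strata.
877·11.6 + 347·13.9 + 399·7.2 + 782·5.7 + 714·11.0 = 10173.2 + 4823.3 + 2872.8 + 4457.4 + 7854 = 30180.7.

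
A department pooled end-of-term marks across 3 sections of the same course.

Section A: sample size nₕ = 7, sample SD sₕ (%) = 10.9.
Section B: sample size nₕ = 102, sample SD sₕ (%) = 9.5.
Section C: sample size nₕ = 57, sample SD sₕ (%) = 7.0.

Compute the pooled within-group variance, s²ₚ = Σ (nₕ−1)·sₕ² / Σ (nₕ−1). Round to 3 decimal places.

A: (7−1)·10.9² = 6·118.81 = 712.86
B: (102−1)·9.5² = 101·90.25 = 9115.25
C: (57−1)·7.0² = 56·49 = 2744
Numerator = 12572.11; denominator = Σ(nₕ−1) = 163.
s²ₚ = 12572.11/163 = 77.12951... → 77.130.

77.130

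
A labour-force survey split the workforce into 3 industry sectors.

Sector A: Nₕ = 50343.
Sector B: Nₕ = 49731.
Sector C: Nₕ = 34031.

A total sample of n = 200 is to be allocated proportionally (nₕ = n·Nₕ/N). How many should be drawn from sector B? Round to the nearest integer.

N = 50343 + 49731 + 34031 = 134105.
n_B = 200·49731/134105 = 74.167... → 74.

74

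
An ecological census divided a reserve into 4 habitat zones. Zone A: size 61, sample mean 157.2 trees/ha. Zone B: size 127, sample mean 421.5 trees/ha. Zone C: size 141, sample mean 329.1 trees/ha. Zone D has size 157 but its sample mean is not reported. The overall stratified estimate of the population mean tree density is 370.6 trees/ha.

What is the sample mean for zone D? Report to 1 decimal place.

N = 61 + 127 + 141 + 157 = 486.
Overall total = μ·N = 370.6·486 = 180111.6.
Subtract the known strata: 61·157.2 + 127·421.5 + 141·329.1 = 109522.8.
Remaining total for zone D: 180111.6 − 109522.8 = 70588.8.
Divide by its size: 70588.8 / 157 = 449.610... → 449.6.

449.6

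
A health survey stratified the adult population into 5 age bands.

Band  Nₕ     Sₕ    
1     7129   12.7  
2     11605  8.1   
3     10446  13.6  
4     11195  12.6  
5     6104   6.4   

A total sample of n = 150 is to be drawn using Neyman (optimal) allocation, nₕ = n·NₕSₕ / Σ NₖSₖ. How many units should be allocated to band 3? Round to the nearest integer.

42

Σ NₕSₕ = 7129·12.7 + 11605·8.1 + 10446·13.6 + 11195·12.6 + 6104·6.4 = 506727.
Share for 3: 142065.6/506727 = 0.28036.
n_3 = 150 × 0.28036 = 42.054... → 42.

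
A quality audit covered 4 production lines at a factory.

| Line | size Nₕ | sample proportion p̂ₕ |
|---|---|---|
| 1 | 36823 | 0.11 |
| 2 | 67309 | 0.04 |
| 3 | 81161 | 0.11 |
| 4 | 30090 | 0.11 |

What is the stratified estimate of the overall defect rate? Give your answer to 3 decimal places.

0.088

Wₕ = Nₕ/N with N = 215383: 0.1710, 0.3125, 0.3768, 0.1397.
p̂_st = 0.1710·0.11 + 0.3125·0.04 + 0.3768·0.11 + 0.1397·0.11 ≈ 0.08812... → 0.088.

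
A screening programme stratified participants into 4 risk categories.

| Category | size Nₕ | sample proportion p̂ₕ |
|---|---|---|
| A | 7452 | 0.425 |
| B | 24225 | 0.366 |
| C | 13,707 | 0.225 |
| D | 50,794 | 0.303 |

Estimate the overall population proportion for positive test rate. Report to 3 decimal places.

Wₕ = Nₕ/N with N = 96178: 0.0775, 0.2519, 0.1425, 0.5281.
p̂_st = 0.0775·0.425 + 0.2519·0.366 + 0.1425·0.225 + 0.5281·0.303 ≈ 0.31720... → 0.317.

0.317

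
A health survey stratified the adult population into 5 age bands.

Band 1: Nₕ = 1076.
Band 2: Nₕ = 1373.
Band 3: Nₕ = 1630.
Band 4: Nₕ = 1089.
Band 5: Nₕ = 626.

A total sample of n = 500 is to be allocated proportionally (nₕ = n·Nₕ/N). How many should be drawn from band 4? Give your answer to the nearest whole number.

94

N = 1076 + 1373 + 1630 + 1089 + 626 = 5794.
n_4 = 500·1089/5794 = 93.977... → 94.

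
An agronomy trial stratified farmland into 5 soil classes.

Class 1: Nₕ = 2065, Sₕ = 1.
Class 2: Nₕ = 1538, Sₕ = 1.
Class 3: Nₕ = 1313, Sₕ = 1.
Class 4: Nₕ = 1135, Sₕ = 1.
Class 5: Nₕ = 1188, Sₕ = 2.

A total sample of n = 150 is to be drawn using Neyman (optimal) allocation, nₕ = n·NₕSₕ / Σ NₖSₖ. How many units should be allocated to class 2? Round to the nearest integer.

27

1: NₕSₕ = 2065·1 = 2065
2: NₕSₕ = 1538·1 = 1538
3: NₕSₕ = 1313·1 = 1313
4: NₕSₕ = 1135·1 = 1135
5: NₕSₕ = 1188·2 = 2376
Σ NₕSₕ = 8427.
n_2 = 150·1538/8427 = 27.376... → 27.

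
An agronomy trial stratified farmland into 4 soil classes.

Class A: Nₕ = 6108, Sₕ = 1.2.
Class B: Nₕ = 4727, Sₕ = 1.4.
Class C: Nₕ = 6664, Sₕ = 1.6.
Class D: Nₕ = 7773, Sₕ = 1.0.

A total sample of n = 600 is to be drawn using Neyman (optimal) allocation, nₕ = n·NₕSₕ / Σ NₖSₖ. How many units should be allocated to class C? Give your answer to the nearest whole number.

Σ NₕSₕ = 6108·1.2 + 4727·1.4 + 6664·1.6 + 7773·1.0 = 32382.8.
Share for C: 10662.4/32382.8 = 0.32926.
n_C = 600 × 0.32926 = 197.557... → 198.

198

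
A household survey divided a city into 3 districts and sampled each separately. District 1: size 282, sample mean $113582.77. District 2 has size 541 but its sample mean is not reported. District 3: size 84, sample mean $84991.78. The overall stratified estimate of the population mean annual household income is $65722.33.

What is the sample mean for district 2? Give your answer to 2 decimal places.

37782.81

Σ Nₕx̄ₕ = N·μ, so 541·x̄_2 = 907·65722.33 − (282·113582.77 + 84·84991.78).
= 59610153.31 − 39169650.66 = 20440502.65.
x̄_2 = 20440502.65 / 541 = 37782.8145... → 37782.81.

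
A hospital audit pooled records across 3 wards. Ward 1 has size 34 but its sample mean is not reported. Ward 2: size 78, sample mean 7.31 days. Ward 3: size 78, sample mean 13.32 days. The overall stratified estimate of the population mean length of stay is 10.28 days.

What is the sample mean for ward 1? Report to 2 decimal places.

10.12

Σ Nₕx̄ₕ = N·μ, so 34·x̄_1 = 190·10.28 − (78·7.31 + 78·13.32).
= 1953.2 − 1609.14 = 344.06.
x̄_1 = 344.06 / 34 = 10.1194... → 10.12.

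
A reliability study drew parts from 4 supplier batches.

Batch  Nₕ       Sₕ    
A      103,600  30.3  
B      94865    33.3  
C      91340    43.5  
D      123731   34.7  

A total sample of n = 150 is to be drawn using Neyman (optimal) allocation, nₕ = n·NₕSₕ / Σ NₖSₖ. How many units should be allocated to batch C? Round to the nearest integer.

41

Σ NₕSₕ = 103600·30.3 + 94865·33.3 + 91340·43.5 + 123731·34.7 = 14564840.2.
Share for C: 3973290/14564840.2 = 0.27280.
n_C = 150 × 0.27280 = 40.920... → 41.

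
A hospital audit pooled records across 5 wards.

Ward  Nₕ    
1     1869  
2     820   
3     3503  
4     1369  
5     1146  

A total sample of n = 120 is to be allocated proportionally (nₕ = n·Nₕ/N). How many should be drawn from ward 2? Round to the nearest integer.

Share of ward 2 = 820/8707 = 0.09418.
Allocate 120 × 0.09418 = 11.301... → 11.

11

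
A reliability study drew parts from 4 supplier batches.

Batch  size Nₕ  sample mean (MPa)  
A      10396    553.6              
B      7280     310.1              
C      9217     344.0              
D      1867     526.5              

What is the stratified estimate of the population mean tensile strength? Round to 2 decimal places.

423.03

x̄_st = (Σ Nₕx̄ₕ) / (Σ Nₕ) = (10396·553.6 + 7280·310.1 + 9217·344.0 + 1867·526.5) / 28760
= 12166377.1 / 28760 = 423.0312... → 423.03.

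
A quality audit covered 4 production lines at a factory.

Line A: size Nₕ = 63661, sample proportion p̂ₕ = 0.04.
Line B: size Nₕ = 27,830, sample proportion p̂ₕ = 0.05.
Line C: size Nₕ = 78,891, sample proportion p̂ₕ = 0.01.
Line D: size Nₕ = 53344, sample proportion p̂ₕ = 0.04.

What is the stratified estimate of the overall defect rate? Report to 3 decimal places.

Wₕ = Nₕ/N with N = 223726: 0.2845, 0.1244, 0.3526, 0.2384.
p̂_st = 0.2845·0.04 + 0.1244·0.05 + 0.3526·0.01 + 0.2384·0.04 ≈ 0.03067... → 0.031.

0.031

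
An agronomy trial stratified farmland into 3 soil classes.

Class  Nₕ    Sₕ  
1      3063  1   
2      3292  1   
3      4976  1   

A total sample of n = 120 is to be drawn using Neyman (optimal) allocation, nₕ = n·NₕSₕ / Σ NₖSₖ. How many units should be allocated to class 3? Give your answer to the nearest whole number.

Σ NₕSₕ = 3063·1 + 3292·1 + 4976·1 = 11331.
Share for 3: 4976/11331 = 0.43915.
n_3 = 120 × 0.43915 = 52.698... → 53.

53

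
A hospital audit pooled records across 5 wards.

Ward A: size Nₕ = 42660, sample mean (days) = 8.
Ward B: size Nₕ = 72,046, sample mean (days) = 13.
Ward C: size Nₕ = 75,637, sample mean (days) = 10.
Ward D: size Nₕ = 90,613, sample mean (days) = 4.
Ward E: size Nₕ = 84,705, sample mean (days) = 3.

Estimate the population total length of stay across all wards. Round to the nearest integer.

2650815

A: 42660·8 = 341280
B: 72046·13 = 936598
C: 75637·10 = 756370
D: 90613·4 = 362452
E: 84705·3 = 254115
τ̂ = Σ Nₕx̄ₕ = 2650815.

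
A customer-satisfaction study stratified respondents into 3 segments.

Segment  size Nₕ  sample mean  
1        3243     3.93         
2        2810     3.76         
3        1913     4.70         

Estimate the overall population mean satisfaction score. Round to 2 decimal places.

4.05

N = 3243 + 2810 + 1913 = 7966.
The stratified mean weights each stratum mean by its population share Nₕ/N.
Σ Nₕx̄ₕ = 3243·3.93 + 2810·3.76 + 1913·4.70 = 12744.99 + 10565.6 + 8991.1 = 32301.69.
Divide by N: 32301.69 / 7966 = 4.0549... → 4.05.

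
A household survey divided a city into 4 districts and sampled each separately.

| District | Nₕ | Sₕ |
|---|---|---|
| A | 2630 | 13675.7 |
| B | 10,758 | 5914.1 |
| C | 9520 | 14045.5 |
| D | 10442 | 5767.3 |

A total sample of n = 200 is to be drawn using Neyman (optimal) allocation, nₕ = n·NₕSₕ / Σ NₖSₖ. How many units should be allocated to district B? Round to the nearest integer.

A: NₕSₕ = 2630·13675.7 = 35967091
B: NₕSₕ = 10758·5914.1 = 63623887.8
C: NₕSₕ = 9520·14045.5 = 133713160
D: NₕSₕ = 10442·5767.3 = 60222146.6
Σ NₕSₕ = 293526285.4.
n_B = 200·63623887.8/293526285.4 = 43.351... → 43.

43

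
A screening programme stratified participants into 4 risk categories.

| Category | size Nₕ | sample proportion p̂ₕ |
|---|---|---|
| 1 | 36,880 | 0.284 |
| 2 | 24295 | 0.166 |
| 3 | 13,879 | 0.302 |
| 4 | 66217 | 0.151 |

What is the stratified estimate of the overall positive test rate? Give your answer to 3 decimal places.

Wₕ = Nₕ/N with N = 141271: 0.2611, 0.1720, 0.0982, 0.4687.
p̂_st = 0.2611·0.284 + 0.1720·0.166 + 0.0982·0.302 + 0.4687·0.151 ≈ 0.20314... → 0.203.

0.203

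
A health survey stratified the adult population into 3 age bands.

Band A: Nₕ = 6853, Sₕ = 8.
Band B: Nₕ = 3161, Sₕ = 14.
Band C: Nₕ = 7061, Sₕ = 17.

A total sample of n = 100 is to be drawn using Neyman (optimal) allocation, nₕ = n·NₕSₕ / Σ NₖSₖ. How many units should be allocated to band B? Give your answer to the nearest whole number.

20

Σ NₕSₕ = 6853·8 + 3161·14 + 7061·17 = 219115.
Share for B: 44254/219115 = 0.20197.
n_B = 100 × 0.20197 = 20.197... → 20.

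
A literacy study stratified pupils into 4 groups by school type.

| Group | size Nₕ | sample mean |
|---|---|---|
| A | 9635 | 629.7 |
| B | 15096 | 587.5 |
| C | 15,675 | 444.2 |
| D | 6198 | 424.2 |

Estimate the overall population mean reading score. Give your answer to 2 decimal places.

x̄_st = (Σ Nₕx̄ₕ) / (Σ Nₕ) = (9635·629.7 + 15096·587.5 + 15675·444.2 + 6198·424.2) / 46604
= 24528086.1 / 46604 = 526.3086... → 526.31.

526.31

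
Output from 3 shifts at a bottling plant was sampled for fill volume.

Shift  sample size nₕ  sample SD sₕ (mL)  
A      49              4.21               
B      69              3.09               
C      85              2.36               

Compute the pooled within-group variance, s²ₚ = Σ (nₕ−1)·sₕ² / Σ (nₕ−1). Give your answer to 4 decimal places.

Degrees of freedom: 48 + 68 + 84 = 200.
Σ(nₕ−1)sₕ² = 48·17.7241 + 68·9.5481 + 84·5.5696 = 1967.874.
s²ₚ = 1967.874 / 200 = 9.83937 → 9.8394.

9.8394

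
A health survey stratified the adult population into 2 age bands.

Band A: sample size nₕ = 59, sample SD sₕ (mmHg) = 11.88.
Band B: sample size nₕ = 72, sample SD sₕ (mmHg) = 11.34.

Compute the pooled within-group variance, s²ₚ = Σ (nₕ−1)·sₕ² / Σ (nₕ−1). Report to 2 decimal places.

134.23

Degrees of freedom: 58 + 71 = 129.
Σ(nₕ−1)sₕ² = 58·141.1344 + 71·128.5956 = 17316.0828.
s²ₚ = 17316.0828 / 129 = 134.2332 → 134.23.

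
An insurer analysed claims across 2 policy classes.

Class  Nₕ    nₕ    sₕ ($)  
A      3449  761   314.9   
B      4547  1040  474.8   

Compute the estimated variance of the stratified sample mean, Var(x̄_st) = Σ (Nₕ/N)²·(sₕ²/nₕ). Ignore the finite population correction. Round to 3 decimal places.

N = 7996. Term for each stratum: Wₕ²sₕ²/nₕ.
Var(x̄_st) = 24.243844 + 70.095868 = 94.339712 → 94.340.

94.340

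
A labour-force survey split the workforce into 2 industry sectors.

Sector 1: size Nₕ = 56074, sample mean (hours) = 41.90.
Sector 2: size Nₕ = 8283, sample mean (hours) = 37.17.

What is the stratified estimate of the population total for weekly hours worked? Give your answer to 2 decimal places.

1: 56074·41.90 = 2349500.6
2: 8283·37.17 = 307879.11
τ̂ = Σ Nₕx̄ₕ = 2657379.71.

2657379.71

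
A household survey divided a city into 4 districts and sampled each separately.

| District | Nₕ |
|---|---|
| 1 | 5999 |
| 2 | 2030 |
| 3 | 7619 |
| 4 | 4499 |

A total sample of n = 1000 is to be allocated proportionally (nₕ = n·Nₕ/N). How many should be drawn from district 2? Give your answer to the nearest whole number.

101

Share of district 2 = 2030/20147 = 0.10076.
Allocate 1000 × 0.10076 = 100.759... → 101.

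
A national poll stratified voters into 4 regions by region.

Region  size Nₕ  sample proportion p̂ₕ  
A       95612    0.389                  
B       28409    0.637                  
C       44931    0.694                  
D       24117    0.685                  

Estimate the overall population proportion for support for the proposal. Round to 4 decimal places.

N = 95612 + 28409 + 44931 + 24117 = 193069.
Overall proportion = Σ (Nₕ/N)·p̂ₕ.
Σ Nₕp̂ₕ = 37193.068 + 18096.533 + 31182.114 + 16520.145 = 102991.86.
102991.86 / 193069 = 0.533446... → 0.5334.

0.5334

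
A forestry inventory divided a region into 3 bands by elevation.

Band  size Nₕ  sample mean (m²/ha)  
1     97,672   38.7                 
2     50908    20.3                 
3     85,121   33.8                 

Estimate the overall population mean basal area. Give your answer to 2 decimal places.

32.91

x̄_st = (Σ Nₕx̄ₕ) / (Σ Nₕ) = (97672·38.7 + 50908·20.3 + 85121·33.8) / 233701
= 7690428.6 / 233701 = 32.9071... → 32.91.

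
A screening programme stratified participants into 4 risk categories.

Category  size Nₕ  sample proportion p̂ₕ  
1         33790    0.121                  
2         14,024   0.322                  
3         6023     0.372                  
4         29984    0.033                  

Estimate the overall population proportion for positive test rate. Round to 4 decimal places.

0.1412

N = 33790 + 14024 + 6023 + 29984 = 83821.
Overall proportion = Σ (Nₕ/N)·p̂ₕ.
Σ Nₕp̂ₕ = 4088.59 + 4515.728 + 2240.556 + 989.472 = 11834.346.
11834.346 / 83821 = 0.141186... → 0.1412.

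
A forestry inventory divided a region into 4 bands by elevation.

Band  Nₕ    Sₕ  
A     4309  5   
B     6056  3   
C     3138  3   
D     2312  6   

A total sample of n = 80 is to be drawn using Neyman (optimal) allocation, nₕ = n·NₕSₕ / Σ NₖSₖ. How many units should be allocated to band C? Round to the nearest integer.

Σ NₕSₕ = 4309·5 + 6056·3 + 3138·3 + 2312·6 = 62999.
Share for C: 9414/62999 = 0.14943.
n_C = 80 × 0.14943 = 11.954... → 12.

12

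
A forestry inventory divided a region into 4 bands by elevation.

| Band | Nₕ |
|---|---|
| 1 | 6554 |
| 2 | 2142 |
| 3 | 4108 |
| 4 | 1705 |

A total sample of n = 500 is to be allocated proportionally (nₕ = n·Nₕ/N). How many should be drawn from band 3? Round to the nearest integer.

142

Share of band 3 = 4108/14509 = 0.28313.
Allocate 500 × 0.28313 = 141.567... → 142.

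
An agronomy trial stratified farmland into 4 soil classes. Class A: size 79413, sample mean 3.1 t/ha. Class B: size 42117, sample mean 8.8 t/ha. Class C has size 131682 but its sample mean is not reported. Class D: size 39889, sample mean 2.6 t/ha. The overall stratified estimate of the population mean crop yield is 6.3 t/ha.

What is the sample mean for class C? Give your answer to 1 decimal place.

Σ Nₕx̄ₕ = N·μ, so 131682·x̄_C = 293101·6.3 − (79413·3.1 + 42117·8.8 + 39889·2.6).
= 1846536.3 − 720521.3 = 1126015.
x̄_C = 1126015 / 131682 = 8.551... → 8.6.

8.6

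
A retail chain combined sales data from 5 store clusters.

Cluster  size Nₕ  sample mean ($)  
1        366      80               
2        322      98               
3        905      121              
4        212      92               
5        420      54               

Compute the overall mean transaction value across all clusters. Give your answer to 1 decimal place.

95.5

x̄_st = (Σ Nₕx̄ₕ) / (Σ Nₕ) = (366·80 + 322·98 + 905·121 + 212·92 + 420·54) / 2225
= 212525 / 2225 = 95.517... → 95.5.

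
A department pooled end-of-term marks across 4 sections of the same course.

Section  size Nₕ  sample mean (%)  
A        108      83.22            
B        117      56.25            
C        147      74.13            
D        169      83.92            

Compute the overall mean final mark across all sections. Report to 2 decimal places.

75.14

N = 541; weights Wₕ = Nₕ/N = (0.1996, 0.2163, 0.2717, 0.3124).
x̄_st = Σ Wₕ·x̄ₕ = 0.1996·83.22 + 0.2163·56.25 + 0.2717·74.13 + 0.3124·83.92 ≈ 75.1360...
→ 75.14.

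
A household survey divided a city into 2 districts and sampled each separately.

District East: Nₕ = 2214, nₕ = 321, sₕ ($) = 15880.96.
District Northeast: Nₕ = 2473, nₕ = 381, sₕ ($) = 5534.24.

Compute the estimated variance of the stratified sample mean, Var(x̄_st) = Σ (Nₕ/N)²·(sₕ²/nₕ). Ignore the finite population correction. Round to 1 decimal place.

197692.3

N = 4687; Wₕ = Nₕ/N.
district East: (2214/4687)²·15880.96²/321 = 175312.8691
district Northeast: (2473/4687)²·5534.24²/381 = 22379.4458
Sum = 197692.3150 → 197692.3.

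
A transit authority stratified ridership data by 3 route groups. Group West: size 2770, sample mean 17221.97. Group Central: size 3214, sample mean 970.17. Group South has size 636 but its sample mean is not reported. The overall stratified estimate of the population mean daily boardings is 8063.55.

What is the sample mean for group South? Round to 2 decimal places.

4021.57

N = 2770 + 3214 + 636 = 6620.
Overall total = μ·N = 8063.55·6620 = 53380701.
Subtract the known strata: 2770·17221.97 + 3214·970.17 = 50822983.28.
Remaining total for group South: 53380701 − 50822983.28 = 2557717.72.
Divide by its size: 2557717.72 / 636 = 4021.5687... → 4021.57.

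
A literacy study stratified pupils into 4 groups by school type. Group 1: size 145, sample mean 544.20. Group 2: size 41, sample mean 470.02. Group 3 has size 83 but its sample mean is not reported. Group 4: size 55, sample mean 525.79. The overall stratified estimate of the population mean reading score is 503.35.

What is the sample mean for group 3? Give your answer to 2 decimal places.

433.58

Σ Nₕx̄ₕ = N·μ, so 83·x̄_3 = 324·503.35 − (145·544.20 + 41·470.02 + 55·525.79).
= 163085.4 − 127098.27 = 35987.13.
x̄_3 = 35987.13 / 83 = 433.5799... → 433.58.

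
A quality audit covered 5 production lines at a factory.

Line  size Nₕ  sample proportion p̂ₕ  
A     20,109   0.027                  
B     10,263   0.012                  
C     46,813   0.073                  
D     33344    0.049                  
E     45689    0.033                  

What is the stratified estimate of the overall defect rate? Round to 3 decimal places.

0.046

N = 20109 + 10263 + 46813 + 33344 + 45689 = 156218.
Overall proportion = Σ (Nₕ/N)·p̂ₕ.
Σ Nₕp̂ₕ = 542.943 + 123.156 + 3417.349 + 1633.856 + 1507.737 = 7225.041.
7225.041 / 156218 = 0.04625... → 0.046.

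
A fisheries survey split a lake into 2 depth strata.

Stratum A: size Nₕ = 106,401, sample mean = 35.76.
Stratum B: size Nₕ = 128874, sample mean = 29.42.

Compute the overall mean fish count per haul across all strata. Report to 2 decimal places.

32.29

x̄_st = (Σ Nₕx̄ₕ) / (Σ Nₕ) = (106401·35.76 + 128874·29.42) / 235275
= 7596372.84 / 235275 = 32.2872... → 32.29.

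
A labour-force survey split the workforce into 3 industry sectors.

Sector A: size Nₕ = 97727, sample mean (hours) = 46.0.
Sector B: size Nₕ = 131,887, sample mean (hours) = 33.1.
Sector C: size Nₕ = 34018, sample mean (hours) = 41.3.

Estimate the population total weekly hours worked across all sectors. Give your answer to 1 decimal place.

Population total = Σ Nₕ·x̄ₕ (each stratum's size times its mean).
97727·46.0 + 131887·33.1 + 34018·41.3 = 4495442 + 4365459.7 + 1404943.4 = 10265845.1.

10265845.1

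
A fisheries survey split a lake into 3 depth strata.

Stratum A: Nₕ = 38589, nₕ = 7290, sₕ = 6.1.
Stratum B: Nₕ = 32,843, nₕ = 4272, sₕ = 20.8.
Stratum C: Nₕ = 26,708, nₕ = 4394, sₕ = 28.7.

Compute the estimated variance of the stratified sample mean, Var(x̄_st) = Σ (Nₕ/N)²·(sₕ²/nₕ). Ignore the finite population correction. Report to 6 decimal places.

N = 98140; Wₕ = Nₕ/N.
stratum A: (38589/98140)²·6.1²/7290 = 0.000789164
stratum B: (32843/98140)²·20.8²/4272 = 0.011341982
stratum C: (26708/98140)²·28.7²/4394 = 0.013883353
Sum = 0.026014499 → 0.026014.

0.026014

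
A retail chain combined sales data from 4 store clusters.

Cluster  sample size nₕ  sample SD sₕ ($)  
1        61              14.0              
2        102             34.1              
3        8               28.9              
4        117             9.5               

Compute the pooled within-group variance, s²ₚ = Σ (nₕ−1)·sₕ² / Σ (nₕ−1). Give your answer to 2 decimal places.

512.39

Degrees of freedom: 60 + 101 + 7 + 116 = 284.
Σ(nₕ−1)sₕ² = 60·196 + 101·1162.81 + 7·835.21 + 116·90.25 = 145519.28.
s²ₚ = 145519.28 / 284 = 512.3918... → 512.39.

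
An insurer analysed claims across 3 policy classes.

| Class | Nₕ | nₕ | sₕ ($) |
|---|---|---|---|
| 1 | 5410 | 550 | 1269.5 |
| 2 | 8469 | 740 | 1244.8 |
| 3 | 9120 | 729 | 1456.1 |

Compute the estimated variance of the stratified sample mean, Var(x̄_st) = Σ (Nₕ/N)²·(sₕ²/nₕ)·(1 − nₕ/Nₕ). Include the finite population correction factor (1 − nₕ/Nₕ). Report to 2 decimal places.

N = 22999; Wₕ = Nₕ/N.
class 1: (5410/22999)²·1269.5²/550·(1 − 550/5410) = 145.65264
class 2: (8469/22999)²·1244.8²/740·(1 − 740/8469) = 259.12241
class 3: (9120/22999)²·1456.1²/729·(1 − 729/9120) = 420.77074
Sum = 825.54578 → 825.55.

825.55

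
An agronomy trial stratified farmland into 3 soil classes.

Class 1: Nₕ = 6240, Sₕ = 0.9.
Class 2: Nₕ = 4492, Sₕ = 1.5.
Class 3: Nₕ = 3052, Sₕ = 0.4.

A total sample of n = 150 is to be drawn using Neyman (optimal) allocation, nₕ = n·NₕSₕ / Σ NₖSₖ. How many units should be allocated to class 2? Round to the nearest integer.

74

1: NₕSₕ = 6240·0.9 = 5616
2: NₕSₕ = 4492·1.5 = 6738
3: NₕSₕ = 3052·0.4 = 1220.8
Σ NₕSₕ = 13574.8.
n_2 = 150·6738/13574.8 = 74.454... → 74.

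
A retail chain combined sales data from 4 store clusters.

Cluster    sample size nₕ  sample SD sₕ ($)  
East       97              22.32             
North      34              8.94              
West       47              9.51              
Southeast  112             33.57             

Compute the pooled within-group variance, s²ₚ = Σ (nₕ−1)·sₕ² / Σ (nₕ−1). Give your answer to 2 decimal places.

Degrees of freedom: 96 + 33 + 46 + 111 = 286.
Σ(nₕ−1)sₕ² = 96·498.1824 + 33·79.9236 + 46·90.4401 + 111·1126.9449 = 179714.1177.
s²ₚ = 179714.1177 / 286 = 628.3710... → 628.37.

628.37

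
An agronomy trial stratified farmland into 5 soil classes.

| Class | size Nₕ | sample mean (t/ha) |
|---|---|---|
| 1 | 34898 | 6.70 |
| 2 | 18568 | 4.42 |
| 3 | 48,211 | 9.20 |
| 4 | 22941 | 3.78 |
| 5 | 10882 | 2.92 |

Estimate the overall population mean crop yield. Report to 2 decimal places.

6.48

N = 34898 + 18568 + 48211 + 22941 + 10882 = 135500.
Weight each subgroup mean by Nₕ/N and sum.
Σ Nₕx̄ₕ = 34898·6.70 + 18568·4.42 + 48211·9.20 + 22941·3.78 + 10882·2.92 = 233816.6 + 82070.56 + 443541.2 + 86716.98 + 31775.44 = 877920.78.
Divide by N: 877920.78 / 135500 = 6.4791... → 6.48.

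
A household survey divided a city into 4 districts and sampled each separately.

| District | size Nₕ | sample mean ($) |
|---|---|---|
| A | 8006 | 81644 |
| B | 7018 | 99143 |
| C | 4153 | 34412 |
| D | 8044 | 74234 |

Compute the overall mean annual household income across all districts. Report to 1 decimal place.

N = 8006 + 7018 + 4153 + 8044 = 27221.
Overall mean = Σ (Nₕ/N)·x̄ₕ — weight by population share, not a simple average.
Σ Nₕx̄ₕ = 8006·81644 + 7018·99143 + 4153·34412 + 8044·74234 = 653641864 + 695785574 + 142913036 + 597138296 = 2089478770.
Divide by N: 2089478770 / 27221 = 76759.809... → 76759.8.

76759.8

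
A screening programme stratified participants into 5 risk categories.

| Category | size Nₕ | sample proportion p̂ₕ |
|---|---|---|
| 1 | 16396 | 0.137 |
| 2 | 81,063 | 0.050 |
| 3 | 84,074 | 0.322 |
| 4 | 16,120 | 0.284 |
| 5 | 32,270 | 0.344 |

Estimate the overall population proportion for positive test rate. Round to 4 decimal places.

0.2133

N = 16396 + 81063 + 84074 + 16120 + 32270 = 229923.
Overall proportion = Σ (Nₕ/N)·p̂ₕ.
Σ Nₕp̂ₕ = 2246.252 + 4053.15 + 27071.828 + 4578.08 + 11100.88 = 49050.19.
49050.19 / 229923 = 0.213333... → 0.2133.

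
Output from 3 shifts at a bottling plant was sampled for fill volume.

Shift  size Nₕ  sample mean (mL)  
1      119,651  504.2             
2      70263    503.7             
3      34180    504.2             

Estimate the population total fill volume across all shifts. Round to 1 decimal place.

Population total = Σ Nₕ·x̄ₕ (each stratum's size times its mean).
119651·504.2 + 70263·503.7 + 34180·504.2 = 60328034.2 + 35391473.1 + 17233556 = 112953063.3.

112953063.3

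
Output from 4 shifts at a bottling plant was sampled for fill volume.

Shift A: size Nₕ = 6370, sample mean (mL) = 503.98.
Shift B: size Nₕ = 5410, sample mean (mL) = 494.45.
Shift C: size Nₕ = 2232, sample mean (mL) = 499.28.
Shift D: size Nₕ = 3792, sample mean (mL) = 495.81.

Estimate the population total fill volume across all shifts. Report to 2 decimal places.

8879831.58

A: 6370·503.98 = 3210352.6
B: 5410·494.45 = 2674974.5
C: 2232·499.28 = 1114392.96
D: 3792·495.81 = 1880111.52
τ̂ = Σ Nₕx̄ₕ = 8879831.58.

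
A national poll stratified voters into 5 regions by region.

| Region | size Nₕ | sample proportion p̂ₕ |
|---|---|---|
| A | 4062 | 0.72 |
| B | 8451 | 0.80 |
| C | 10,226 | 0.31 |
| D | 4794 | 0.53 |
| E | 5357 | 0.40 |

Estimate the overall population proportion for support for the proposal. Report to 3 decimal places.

0.533

N = 4062 + 8451 + 10226 + 4794 + 5357 = 32890.
Overall proportion = Σ (Nₕ/N)·p̂ₕ.
Σ Nₕp̂ₕ = 2924.64 + 6760.8 + 3170.06 + 2540.82 + 2142.8 = 17539.12.
17539.12 / 32890 = 0.53327... → 0.533.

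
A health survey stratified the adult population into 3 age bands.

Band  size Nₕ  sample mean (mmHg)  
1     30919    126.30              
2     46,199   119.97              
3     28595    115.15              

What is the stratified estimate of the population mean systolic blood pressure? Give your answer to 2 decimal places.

x̄_st = (Σ Nₕx̄ₕ) / (Σ Nₕ) = (30919·126.30 + 46199·119.97 + 28595·115.15) / 105713
= 12740277.98 / 105713 = 120.5176... → 120.52.

120.52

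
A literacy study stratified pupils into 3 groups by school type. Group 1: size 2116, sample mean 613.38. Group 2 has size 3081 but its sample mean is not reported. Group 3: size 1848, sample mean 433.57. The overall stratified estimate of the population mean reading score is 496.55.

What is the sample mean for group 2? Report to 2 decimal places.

N = 2116 + 3081 + 1848 = 7045.
Overall total = μ·N = 496.55·7045 = 3498194.75.
Subtract the known strata: 2116·613.38 + 1848·433.57 = 2099149.44.
Remaining total for group 2: 3498194.75 − 2099149.44 = 1399045.31.
Divide by its size: 1399045.31 / 3081 = 454.0881... → 454.09.

454.09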